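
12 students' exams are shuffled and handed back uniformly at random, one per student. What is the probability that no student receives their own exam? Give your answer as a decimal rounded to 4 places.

0.3679

This is the derangement probability: permutations of 12 with no fixed point.
D(12) = 12! · (1 − 1/1! + 1/2! − ··· + (−1)^12/12!) = 176214841.
P = 176214841/479001600 = 16019531/43545600 ≈ 0.3679.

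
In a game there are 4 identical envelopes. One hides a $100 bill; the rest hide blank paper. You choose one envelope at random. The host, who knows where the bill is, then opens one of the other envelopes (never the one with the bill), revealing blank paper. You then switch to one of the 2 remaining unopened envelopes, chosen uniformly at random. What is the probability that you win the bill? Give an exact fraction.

3/8

Your original envelope holds the bill with probability 1/4, so the other 3 collectively hold it with probability 3/4.
The host can always find an empty envelope to open, so this doesn't change that 3/4; it is now spread over the 2 remaining unopened envelopes.
P(win by switching) = (3/4) · (1/2) = 3/8.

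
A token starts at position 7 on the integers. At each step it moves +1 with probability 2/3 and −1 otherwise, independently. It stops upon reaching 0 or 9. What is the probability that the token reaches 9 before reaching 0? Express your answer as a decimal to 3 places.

Let r = q/p = (1/3)/(2/3) = 1/2. The recurrence P(i) = p·P(i+1) + q·P(i−1) with P(0)=0, P(9)=1 gives P(i) = (1 − r^i)/(1 − r^9).
P(7) = (1 − (1/2)^7) / (1 − (1/2)^9) = 508/511 ≈ 0.994.

0.994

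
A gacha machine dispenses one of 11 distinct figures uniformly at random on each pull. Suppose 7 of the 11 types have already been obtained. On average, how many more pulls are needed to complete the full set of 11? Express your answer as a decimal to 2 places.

22.92

Starting from 7 distinct types, each trial gives a new one with probability (11−i)/11 when i types are held, so the wait for the next new type is 11/(11−i).
E = 11/4 + 11/3 + 11/2 + 11/1 = 275/12 ≈ 22.92.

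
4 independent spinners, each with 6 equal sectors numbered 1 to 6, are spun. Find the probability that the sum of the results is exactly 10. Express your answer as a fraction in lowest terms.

There are 6^4 = 1296 equally likely outcomes.
The number of ordered 4-tuples from {1,…,6} summing to 10 is 80.
P(sum = 10) = 80/1296 = 5/81.

5/81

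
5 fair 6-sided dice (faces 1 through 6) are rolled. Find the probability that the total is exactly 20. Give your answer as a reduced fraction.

There are 6^5 = 7776 equally likely outcomes.
The number of ordered 5-tuples from {1,…,6} summing to 20 is 651.
P(sum = 20) = 651/7776 = 217/2592.

217/2592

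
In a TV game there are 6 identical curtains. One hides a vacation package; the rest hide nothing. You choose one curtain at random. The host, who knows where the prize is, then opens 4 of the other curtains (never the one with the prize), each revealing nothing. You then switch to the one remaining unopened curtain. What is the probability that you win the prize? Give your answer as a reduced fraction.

Your original curtain holds the prize with probability 1/6, so the other 5 collectively hold it with probability 5/6.
The host can always find 4 empty curtains to open, so the reveals don't change that 5/6; it is now spread over the 1 remaining unopened curtain.
P(win by switching) = (5/6) · (1/1) = 5/6.

5/6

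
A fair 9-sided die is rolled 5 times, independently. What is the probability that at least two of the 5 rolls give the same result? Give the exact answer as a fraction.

P(all 5 different) = 9/9 · 8/9 · ··· · 5/9 = 560/2187.
P(at least two equal) = 1 − 560/2187 = 1627/2187.

1627/2187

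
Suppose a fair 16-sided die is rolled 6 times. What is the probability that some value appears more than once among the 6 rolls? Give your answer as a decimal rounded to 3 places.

0.656

P(all 6 different) = 16/16 · 15/16 · ··· · 11/16 ≈ 0.344.
P(at least two equal) = 1 − 0.344 = 0.656.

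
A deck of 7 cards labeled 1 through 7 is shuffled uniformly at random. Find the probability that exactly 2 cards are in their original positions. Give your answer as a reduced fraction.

Choose which 2 of the 7 are fixed: C(7,2) = 21 ways.
The remaining 5 must have no fixed point: D(5) = 44.
P = 21·44/5040 = 11/60.

11/60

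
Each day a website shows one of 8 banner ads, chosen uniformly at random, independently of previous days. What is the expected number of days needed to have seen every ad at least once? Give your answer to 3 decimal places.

21.743

After i distinct types are collected, each trial gives a new one with probability (8−i)/8, so the expected wait for the next new type is 8/(8−i).
E = 8/8 + 8/7 + 8/6 + 8/5 + 8/4 + 8/3 + 8/2 + 8/1 = 761/35 ≈ 21.743.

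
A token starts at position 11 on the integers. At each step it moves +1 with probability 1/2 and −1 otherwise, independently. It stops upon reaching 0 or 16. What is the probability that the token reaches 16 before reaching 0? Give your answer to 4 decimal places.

0.6875

With a fair step, P(i) = ½P(i−1) + ½P(i+1) with P(0)=0, P(16)=1 has the linear solution P(i) = i/16.
P(11) = 11/16 ≈ 0.6875.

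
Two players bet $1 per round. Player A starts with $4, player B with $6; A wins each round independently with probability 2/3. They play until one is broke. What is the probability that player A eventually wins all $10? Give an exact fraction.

320/341

Let r = q/p = (1/3)/(2/3) = 1/2. The recurrence P(i) = p·P(i+1) + q·P(i−1) with P(0)=0, P(10)=1 gives P(i) = (1 − r^i)/(1 − r^10).
P(4) = (1 − (1/2)^4) / (1 − (1/2)^10) = 320/341.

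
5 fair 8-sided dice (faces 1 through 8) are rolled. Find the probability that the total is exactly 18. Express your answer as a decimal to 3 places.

There are 8^5 = 32768 equally likely outcomes.
The number of ordered 5-tuples from {1,…,8} summing to 18 is 1750.
P(sum = 18) = 1750/32768 = 875/16384 ≈ 0.053.

0.053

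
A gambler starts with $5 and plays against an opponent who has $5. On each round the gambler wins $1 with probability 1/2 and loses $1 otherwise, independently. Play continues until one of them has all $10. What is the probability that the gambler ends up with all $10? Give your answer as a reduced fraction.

1/2

With a fair step, P(i) = ½P(i−1) + ½P(i+1) with P(0)=0, P(10)=1 has the linear solution P(i) = i/10.
P(5) = 5/10 = 1/2.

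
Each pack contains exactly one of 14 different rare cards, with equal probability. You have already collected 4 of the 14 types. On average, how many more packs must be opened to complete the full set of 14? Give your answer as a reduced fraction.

Starting from 4 distinct types, each trial gives a new one with probability (14−i)/14 when i types are held, so the wait for the next new type is 14/(14−i).
E = 14/10 + 14/9 + 14/8 + 14/7 + 14/6 + 14/5 + 14/4 + 14/3 + 14/2 + 14/1 = 7381/180.

7381/180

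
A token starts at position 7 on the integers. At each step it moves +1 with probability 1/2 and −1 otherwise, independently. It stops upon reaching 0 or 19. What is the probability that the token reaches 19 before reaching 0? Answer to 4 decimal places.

With a fair step, P(i) = ½P(i−1) + ½P(i+1) with P(0)=0, P(19)=1 has the linear solution P(i) = i/19.
P(7) = 7/19 ≈ 0.3684.

0.3684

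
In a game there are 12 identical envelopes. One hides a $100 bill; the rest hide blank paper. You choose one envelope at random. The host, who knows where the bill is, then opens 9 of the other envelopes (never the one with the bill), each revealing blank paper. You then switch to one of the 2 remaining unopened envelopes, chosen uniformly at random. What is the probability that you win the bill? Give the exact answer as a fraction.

11/24

Your original envelope holds the bill with probability 1/12, so the other 11 collectively hold it with probability 11/12.
The host can always find 9 empty envelopes to open, so the reveals don't change that 11/12; it is now spread over the 2 remaining unopened envelopes.
P(win by switching) = (11/12) · (1/2) = 11/24.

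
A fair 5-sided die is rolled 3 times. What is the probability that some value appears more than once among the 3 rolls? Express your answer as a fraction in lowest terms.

13/25

P(all 3 different) = 5/5 · 4/5 · ··· · 3/5 = 12/25.
P(at least two equal) = 1 − 12/25 = 13/25.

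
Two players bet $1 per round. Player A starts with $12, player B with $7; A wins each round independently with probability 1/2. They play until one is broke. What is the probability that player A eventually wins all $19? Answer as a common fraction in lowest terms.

With a fair step, P(i) = ½P(i−1) + ½P(i+1) with P(0)=0, P(19)=1 has the linear solution P(i) = i/19.
P(12) = 12/19.

12/19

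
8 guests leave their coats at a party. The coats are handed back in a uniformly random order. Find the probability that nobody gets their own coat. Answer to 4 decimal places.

0.3679

This is the derangement probability: permutations of 8 with no fixed point.
D(8) = 8! · (1 − 1/1! + 1/2! − ··· + (−1)^8/8!) = 14833.
P = 14833/40320 = 2119/5760 ≈ 0.3679.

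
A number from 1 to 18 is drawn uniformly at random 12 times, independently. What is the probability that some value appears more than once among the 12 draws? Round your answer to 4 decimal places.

0.9923

P(all 12 different) = 18/18 · 17/18 · ··· · 7/18 ≈ 0.0077.
P(at least two equal) = 1 − 0.0077 = 0.9923.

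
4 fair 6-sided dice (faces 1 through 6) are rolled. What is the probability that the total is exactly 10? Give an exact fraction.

5/81

There are 6^4 = 1296 equally likely outcomes.
The number of ordered 4-tuples from {1,…,6} summing to 10 is 80.
P(sum = 10) = 80/1296 = 5/81.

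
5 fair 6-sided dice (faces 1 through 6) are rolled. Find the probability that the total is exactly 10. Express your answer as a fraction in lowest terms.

There are 6^5 = 7776 equally likely outcomes.
The number of ordered 5-tuples from {1,…,6} summing to 10 is 126.
P(sum = 10) = 126/7776 = 7/432.

7/432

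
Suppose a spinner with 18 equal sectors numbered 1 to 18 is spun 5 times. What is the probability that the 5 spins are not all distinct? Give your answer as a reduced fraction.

997/2187

P(all 5 different) = 18/18 · 17/18 · ··· · 14/18 = 1190/2187.
P(at least two equal) = 1 − 1190/2187 = 997/2187.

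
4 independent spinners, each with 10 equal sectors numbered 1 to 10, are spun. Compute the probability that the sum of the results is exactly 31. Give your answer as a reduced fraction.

11/500

There are 10^4 = 10000 equally likely outcomes.
The number of ordered 4-tuples from {1,…,10} summing to 31 is 220.
P(sum = 31) = 220/10000 = 11/500.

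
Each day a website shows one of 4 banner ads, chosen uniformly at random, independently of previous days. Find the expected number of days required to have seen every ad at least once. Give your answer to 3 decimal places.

After i distinct types are collected, each trial gives a new one with probability (4−i)/4, so the expected wait for the next new type is 4/(4−i).
E = 4/4 + 4/3 + 4/2 + 4/1 = 25/3 ≈ 8.333.

8.333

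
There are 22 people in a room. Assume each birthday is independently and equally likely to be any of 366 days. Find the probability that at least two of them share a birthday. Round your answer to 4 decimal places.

It's easier to compute the probability that all 22 are distinct.
P(all distinct) = 366/366 · 365/366 · ··· · 345/366 ≈ 0.5252.
So the probability of at least one match is 1 − 0.5252 = 0.4748.

0.4748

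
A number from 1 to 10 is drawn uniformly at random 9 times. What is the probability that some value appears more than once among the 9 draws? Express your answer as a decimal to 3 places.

0.996

P(all 9 different) = 10/10 · 9/10 · ··· · 2/10 ≈ 0.004.
P(at least two equal) = 1 − 0.004 = 0.996.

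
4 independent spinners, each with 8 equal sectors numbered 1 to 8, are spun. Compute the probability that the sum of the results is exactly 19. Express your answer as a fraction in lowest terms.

There are 8^4 = 4096 equally likely outcomes.
The number of ordered 4-tuples from {1,…,8} summing to 19 is 336.
P(sum = 19) = 336/4096 = 21/256.

21/256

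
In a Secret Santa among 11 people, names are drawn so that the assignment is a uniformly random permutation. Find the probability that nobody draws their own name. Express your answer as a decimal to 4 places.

0.3679

This is the derangement probability: permutations of 11 with no fixed point.
D(11) = 11! · (1 − 1/1! + 1/2! − ··· + (−1)^11/11!) = 14684570.
P = 14684570/39916800 = 1468457/3991680 ≈ 0.3679.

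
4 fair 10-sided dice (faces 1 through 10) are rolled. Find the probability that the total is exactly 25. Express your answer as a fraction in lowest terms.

There are 10^4 = 10000 equally likely outcomes.
The number of ordered 4-tuples from {1,…,10} summing to 25 is 592.
P(sum = 25) = 592/10000 = 37/625.

37/625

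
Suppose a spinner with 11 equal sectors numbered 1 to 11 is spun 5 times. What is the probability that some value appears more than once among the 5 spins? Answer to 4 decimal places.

P(all 5 different) = 11/11 · 10/11 · ··· · 7/11 ≈ 0.3442.
P(at least two equal) = 1 − 0.3442 = 0.6558.

0.6558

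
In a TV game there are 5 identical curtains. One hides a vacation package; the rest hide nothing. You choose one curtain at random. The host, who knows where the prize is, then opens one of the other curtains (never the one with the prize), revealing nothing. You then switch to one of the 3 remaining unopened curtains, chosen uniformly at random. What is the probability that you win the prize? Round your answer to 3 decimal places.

Your original curtain holds the prize with probability 1/5, so the other 4 collectively hold it with probability 4/5.
The host can always find an empty curtain to open, so this doesn't change that 4/5; it is now spread over the 3 remaining unopened curtains.
P(win by switching) = (4/5) · (1/3) = 4/15 ≈ 0.267.

0.267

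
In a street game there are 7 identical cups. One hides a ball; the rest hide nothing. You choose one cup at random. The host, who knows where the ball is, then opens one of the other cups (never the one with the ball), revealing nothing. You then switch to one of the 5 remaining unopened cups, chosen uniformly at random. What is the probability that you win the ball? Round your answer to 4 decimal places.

0.1714

Your original cup holds the ball with probability 1/7, so the other 6 collectively hold it with probability 6/7.
The host can always find an empty cup to open, so this doesn't change that 6/7; it is now spread over the 5 remaining unopened cups.
P(win by switching) = (6/7) · (1/5) = 6/35 ≈ 0.1714.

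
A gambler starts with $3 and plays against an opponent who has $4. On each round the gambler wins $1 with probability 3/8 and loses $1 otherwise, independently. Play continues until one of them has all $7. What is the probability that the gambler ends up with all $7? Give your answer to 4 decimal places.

Let r = q/p = (5/8)/(3/8) = 5/3. The recurrence P(i) = p·P(i+1) + q·P(i−1) with P(0)=0, P(7)=1 gives P(i) = (1 − r^i)/(1 − r^7).
P(3) = (1 − (5/3)^3) / (1 − (5/3)^7) = 3969/37969 ≈ 0.1045.

0.1045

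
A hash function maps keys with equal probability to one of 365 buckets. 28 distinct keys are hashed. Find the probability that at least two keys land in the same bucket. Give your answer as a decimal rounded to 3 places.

0.654

It's easier to compute the probability that all 28 are distinct.
P(all distinct) = 365/365 · 364/365 · ··· · 338/365 ≈ 0.346.
So the probability of at least one match is 1 − 0.346 = 0.654.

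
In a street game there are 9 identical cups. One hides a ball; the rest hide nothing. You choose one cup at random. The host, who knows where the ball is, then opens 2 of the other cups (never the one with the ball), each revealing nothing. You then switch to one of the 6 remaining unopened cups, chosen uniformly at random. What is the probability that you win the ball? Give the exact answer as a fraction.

4/27

Your original cup holds the ball with probability 1/9, so the other 8 collectively hold it with probability 8/9.
The host can always find 2 empty cups to open, so the reveals don't change that 8/9; it is now spread over the 6 remaining unopened cups.
P(win by switching) = (8/9) · (1/6) = 4/27.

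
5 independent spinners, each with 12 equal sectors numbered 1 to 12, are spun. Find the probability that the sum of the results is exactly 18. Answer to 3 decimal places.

0.009

There are 12^5 = 248832 equally likely outcomes.
The number of ordered 5-tuples from {1,…,12} summing to 18 is 2355.
P(sum = 18) = 2355/248832 = 785/82944 ≈ 0.009.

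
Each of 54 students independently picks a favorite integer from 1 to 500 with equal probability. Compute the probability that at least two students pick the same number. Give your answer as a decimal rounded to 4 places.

0.9487

It's easier to compute the probability that all 54 are distinct.
P(all distinct) = 500/500 · 499/500 · ··· · 447/500 ≈ 0.0513.
So the probability of at least one match is 1 − 0.0513 = 0.9487.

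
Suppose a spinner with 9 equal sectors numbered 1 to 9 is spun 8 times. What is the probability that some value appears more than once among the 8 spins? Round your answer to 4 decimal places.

0.9916

P(all 8 different) = 9/9 · 8/9 · ··· · 2/9 ≈ 0.0084.
P(at least two equal) = 1 − 0.0084 = 0.9916.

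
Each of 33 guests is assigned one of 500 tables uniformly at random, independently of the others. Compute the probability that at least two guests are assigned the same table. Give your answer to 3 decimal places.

It's easier to compute the probability that all 33 are distinct.
P(all distinct) = 500/500 · 499/500 · ··· · 468/500 ≈ 0.340.
So the probability of at least one match is 1 − 0.340 = 0.660.

0.660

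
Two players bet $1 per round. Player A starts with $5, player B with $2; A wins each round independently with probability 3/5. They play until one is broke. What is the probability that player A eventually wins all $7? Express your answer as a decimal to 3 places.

Let r = q/p = (2/5)/(3/5) = 2/3. The recurrence P(i) = p·P(i+1) + q·P(i−1) with P(0)=0, P(7)=1 gives P(i) = (1 − r^i)/(1 − r^7).
P(5) = (1 − (2/3)^5) / (1 − (2/3)^7) = 1899/2059 ≈ 0.922.

0.922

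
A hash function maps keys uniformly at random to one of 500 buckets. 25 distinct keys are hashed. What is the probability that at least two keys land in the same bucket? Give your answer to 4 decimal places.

0.4567

It's easier to compute the probability that all 25 are distinct.
P(all distinct) = 500/500 · 499/500 · ··· · 476/500 ≈ 0.5433.
So the probability of at least one match is 1 − 0.5433 = 0.4567.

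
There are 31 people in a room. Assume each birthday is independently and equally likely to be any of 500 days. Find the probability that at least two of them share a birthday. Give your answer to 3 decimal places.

It's easier to compute the probability that all 31 are distinct.
P(all distinct) = 500/500 · 499/500 · ··· · 470/500 ≈ 0.387.
So the probability of at least one match is 1 − 0.387 = 0.613.

0.613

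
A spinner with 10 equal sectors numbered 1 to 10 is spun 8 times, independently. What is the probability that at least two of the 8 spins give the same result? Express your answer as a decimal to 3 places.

0.982

P(all 8 different) = 10/10 · 9/10 · ··· · 3/10 ≈ 0.018.
P(at least two equal) = 1 − 0.018 = 0.982.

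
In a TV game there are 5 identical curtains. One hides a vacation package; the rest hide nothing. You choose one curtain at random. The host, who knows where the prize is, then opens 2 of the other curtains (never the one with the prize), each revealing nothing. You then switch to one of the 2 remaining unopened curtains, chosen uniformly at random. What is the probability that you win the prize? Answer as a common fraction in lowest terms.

2/5

Your original curtain holds the prize with probability 1/5, so the other 4 collectively hold it with probability 4/5.
The host can always find 2 empty curtains to open, so the reveals don't change that 4/5; it is now spread over the 2 remaining unopened curtains.
P(win by switching) = (4/5) · (1/2) = 2/5.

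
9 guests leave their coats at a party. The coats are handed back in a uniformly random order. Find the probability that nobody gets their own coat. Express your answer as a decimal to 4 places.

This is the derangement probability: permutations of 9 with no fixed point.
D(9) = 9! · (1 − 1/1! + 1/2! − ··· + (−1)^9/9!) = 133496.
P = 133496/362880 = 16687/45360 ≈ 0.3679.

0.3679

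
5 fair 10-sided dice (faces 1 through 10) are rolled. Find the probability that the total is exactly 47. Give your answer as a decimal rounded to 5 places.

0.00035

There are 10^5 = 100000 equally likely outcomes.
The number of ordered 5-tuples from {1,…,10} summing to 47 is 35.
P(sum = 47) = 35/100000 = 7/20000 ≈ 0.00035.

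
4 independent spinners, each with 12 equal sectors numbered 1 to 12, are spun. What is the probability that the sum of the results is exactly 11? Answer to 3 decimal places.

There are 12^4 = 20736 equally likely outcomes.
The number of ordered 4-tuples from {1,…,12} summing to 11 is 120.
P(sum = 11) = 120/20736 = 5/864 ≈ 0.006.

0.006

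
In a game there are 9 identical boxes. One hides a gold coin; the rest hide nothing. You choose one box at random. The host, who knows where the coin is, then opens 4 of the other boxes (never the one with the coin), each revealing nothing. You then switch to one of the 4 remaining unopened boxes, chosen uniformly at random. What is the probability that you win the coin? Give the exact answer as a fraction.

Your original box holds the coin with probability 1/9, so the other 8 collectively hold it with probability 8/9.
The host can always find 4 empty boxes to open, so the reveals don't change that 8/9; it is now spread over the 4 remaining unopened boxes.
P(win by switching) = (8/9) · (1/4) = 2/9.

2/9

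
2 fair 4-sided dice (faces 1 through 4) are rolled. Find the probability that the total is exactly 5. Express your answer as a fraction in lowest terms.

1/4

There are 4^2 = 16 equally likely outcomes.
The number of ordered 2-tuples from {1,…,4} summing to 5 is 4.
P(sum = 5) = 4/16 = 1/4.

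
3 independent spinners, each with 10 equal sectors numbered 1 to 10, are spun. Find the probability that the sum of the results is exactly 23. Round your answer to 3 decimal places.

There are 10^3 = 1000 equally likely outcomes.
The number of ordered 3-tuples from {1,…,10} summing to 23 is 36.
P(sum = 23) = 36/1000 = 9/250 ≈ 0.036.

0.036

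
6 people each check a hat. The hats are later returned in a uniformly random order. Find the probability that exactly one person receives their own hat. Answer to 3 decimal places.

0.367

Choose which one is fixed: C(6,1) = 6 ways.
The remaining 5 must have no fixed point: D(5) = 44.
P = 6·44/720 = 11/30 ≈ 0.367.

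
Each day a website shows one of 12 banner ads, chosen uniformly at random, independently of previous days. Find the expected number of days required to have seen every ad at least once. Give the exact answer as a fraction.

86021/2310

After i distinct types are collected, each trial gives a new one with probability (12−i)/12, so the expected wait for the next new type is 12/(12−i).
E = 12/12 + 12/11 + 12/10 + 12/9 + 12/8 + 12/7 + 12/6 + 12/5 + 12/4 + 12/3 + 12/2 + 12/1 = 86021/2310.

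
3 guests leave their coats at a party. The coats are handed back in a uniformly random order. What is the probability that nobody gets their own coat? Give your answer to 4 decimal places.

This is the derangement probability: permutations of 3 with no fixed point.
D(3) = 3! · (1 − 1/1! + 1/2! − ··· + (−1)^3/3!) = 2.
P = 2/6 = 1/3 ≈ 0.3333.

0.3333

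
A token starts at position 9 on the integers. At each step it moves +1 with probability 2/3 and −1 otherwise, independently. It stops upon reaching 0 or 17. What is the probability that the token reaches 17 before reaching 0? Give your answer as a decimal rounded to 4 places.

0.9981

Let r = q/p = (1/3)/(2/3) = 1/2. The recurrence P(i) = p·P(i+1) + q·P(i−1) with P(0)=0, P(17)=1 gives P(i) = (1 − r^i)/(1 − r^17).
P(9) = (1 − (1/2)^9) / (1 − (1/2)^17) = 130816/131071 ≈ 0.9981.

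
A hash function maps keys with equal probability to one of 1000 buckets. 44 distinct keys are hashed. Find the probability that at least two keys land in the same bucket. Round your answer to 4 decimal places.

It's easier to compute the probability that all 44 are distinct.
P(all distinct) = 1000/1000 · 999/1000 · ··· · 957/1000 ≈ 0.3829.
So the probability of at least one match is 1 − 0.3829 = 0.6171.

0.6171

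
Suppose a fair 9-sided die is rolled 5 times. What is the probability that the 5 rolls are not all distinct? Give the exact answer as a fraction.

1627/2187

P(all 5 different) = 9/9 · 8/9 · ··· · 5/9 = 560/2187.
P(at least two equal) = 1 − 560/2187 = 1627/2187.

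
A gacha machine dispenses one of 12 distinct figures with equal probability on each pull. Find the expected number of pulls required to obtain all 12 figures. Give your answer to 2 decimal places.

37.24

After i distinct types are collected, each trial gives a new one with probability (12−i)/12, so the expected wait for the next new type is 12/(12−i).
E = 12/12 + 12/11 + 12/10 + 12/9 + 12/8 + 12/7 + 12/6 + 12/5 + 12/4 + 12/3 + 12/2 + 12/1 = 86021/2310 ≈ 37.24.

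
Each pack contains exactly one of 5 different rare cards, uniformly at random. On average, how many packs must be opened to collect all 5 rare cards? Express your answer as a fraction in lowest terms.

After i distinct types are collected, each trial gives a new one with probability (5−i)/5, so the expected wait for the next new type is 5/(5−i).
E = 5/5 + 5/4 + 5/3 + 5/2 + 5/1 = 137/12.

137/12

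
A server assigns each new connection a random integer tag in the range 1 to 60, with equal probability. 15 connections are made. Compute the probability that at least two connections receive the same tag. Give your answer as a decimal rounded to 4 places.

0.8521

It's easier to compute the probability that all 15 are distinct.
P(all distinct) = 60/60 · 59/60 · ··· · 46/60 ≈ 0.1479.
So the probability of at least one match is 1 − 0.1479 = 0.8521.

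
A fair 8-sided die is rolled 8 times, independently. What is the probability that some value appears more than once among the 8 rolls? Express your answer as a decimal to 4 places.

P(all 8 different) = 8/8 · 7/8 · ··· · 1/8 ≈ 0.0024.
P(at least two equal) = 1 − 0.0024 = 0.9976.

0.9976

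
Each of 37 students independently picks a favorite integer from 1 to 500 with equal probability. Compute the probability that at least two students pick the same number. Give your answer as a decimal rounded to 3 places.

It's easier to compute the probability that all 37 are distinct.
P(all distinct) = 500/500 · 499/500 · ··· · 464/500 ≈ 0.255.
So the probability of at least one match is 1 − 0.255 = 0.745.

0.745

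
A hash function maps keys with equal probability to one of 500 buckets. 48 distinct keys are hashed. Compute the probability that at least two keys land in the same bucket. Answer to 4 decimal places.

It's easier to compute the probability that all 48 are distinct.
P(all distinct) = 500/500 · 499/500 · ··· · 453/500 ≈ 0.0972.
So the probability of at least one match is 1 − 0.0972 = 0.9028.

0.9028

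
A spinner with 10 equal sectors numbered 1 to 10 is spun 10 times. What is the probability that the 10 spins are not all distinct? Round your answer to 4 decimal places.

0.9996

P(all 10 different) = 10/10 · 9/10 · ··· · 1/10 ≈ 0.0004.
P(at least two equal) = 1 − 0.0004 = 0.9996.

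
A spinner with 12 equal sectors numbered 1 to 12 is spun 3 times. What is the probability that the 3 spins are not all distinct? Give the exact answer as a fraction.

17/72

P(all 3 different) = 12/12 · 11/12 · ··· · 10/12 = 55/72.
P(at least two equal) = 1 − 55/72 = 17/72.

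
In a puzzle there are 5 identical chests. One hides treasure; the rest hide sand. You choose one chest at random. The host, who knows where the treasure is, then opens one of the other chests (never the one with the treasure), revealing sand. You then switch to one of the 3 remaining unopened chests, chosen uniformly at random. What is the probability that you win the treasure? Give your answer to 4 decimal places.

0.2667

Your original chest holds the treasure with probability 1/5, so the other 4 collectively hold it with probability 4/5.
The host can always find an empty chest to open, so this doesn't change that 4/5; it is now spread over the 3 remaining unopened chests.
P(win by switching) = (4/5) · (1/3) = 4/15 ≈ 0.2667.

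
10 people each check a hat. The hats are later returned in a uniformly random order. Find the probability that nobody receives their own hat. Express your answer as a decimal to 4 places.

0.3679

This is the derangement probability: permutations of 10 with no fixed point.
D(10) = 10! · (1 − 1/1! + 1/2! − ··· + (−1)^10/10!) = 1334961.
P = 1334961/3628800 = 16481/44800 ≈ 0.3679.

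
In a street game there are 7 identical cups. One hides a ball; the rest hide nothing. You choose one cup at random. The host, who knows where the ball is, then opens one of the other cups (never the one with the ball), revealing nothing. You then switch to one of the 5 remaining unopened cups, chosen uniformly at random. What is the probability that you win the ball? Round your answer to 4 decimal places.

0.1714

Your original cup holds the ball with probability 1/7, so the other 6 collectively hold it with probability 6/7.
The host can always find an empty cup to open, so this doesn't change that 6/7; it is now spread over the 5 remaining unopened cups.
P(win by switching) = (6/7) · (1/5) = 6/35 ≈ 0.1714.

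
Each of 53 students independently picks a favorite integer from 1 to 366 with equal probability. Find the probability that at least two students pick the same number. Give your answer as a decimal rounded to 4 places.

0.9809

It's easier to compute the probability that all 53 are distinct.
P(all distinct) = 366/366 · 365/366 · ··· · 314/366 ≈ 0.0191.
So the probability of at least one match is 1 − 0.0191 = 0.9809.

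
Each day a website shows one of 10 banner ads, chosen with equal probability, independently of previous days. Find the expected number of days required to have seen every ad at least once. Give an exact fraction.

After i distinct types are collected, each trial gives a new one with probability (10−i)/10, so the expected wait for the next new type is 10/(10−i).
E = 10/10 + 10/9 + 10/8 + 10/7 + 10/6 + 10/5 + 10/4 + 10/3 + 10/2 + 10/1 = 7381/252.

7381/252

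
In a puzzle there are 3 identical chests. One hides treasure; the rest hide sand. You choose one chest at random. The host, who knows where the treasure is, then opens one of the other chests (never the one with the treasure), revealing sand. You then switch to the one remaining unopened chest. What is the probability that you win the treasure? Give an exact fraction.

Your original chest holds the treasure with probability 1/3, so the other 2 collectively hold it with probability 2/3.
The host can always find an empty chest to open, so this doesn't change that 2/3; it is now spread over the 1 remaining unopened chest.
P(win by switching) = (2/3) · (1/1) = 2/3.

2/3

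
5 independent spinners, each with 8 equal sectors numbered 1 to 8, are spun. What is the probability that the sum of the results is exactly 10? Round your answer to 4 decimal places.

0.0038

There are 8^5 = 32768 equally likely outcomes.
The number of ordered 5-tuples from {1,…,8} summing to 10 is 126.
P(sum = 10) = 126/32768 = 63/16384 ≈ 0.0038.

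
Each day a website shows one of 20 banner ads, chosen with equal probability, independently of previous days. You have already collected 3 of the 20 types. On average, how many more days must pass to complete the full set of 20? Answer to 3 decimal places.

68.791

Starting from 3 distinct types, each trial gives a new one with probability (20−i)/20 when i types are held, so the wait for the next new type is 20/(20−i).
E = 20/17 + 20/16 + 20/15 + 20/14 + 20/13 + 20/12 + 20/11 + 20/10 + 20/9 + 20/8 + 20/7 + 20/6 + 20/5 + 20/4 + 20/3 + 20/2 + 20/1 = 42142223/612612 ≈ 68.791.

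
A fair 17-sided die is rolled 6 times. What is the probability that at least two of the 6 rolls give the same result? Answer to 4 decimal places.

0.6308

P(all 6 different) = 17/17 · 16/17 · ··· · 12/17 ≈ 0.3692.
P(at least two equal) = 1 − 0.3692 = 0.6308.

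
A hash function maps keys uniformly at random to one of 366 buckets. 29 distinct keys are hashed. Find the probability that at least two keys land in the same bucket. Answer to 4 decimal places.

0.6799

It's easier to compute the probability that all 29 are distinct.
P(all distinct) = 366/366 · 365/366 · ··· · 338/366 ≈ 0.3201.
So the probability of at least one match is 1 − 0.3201 = 0.6799.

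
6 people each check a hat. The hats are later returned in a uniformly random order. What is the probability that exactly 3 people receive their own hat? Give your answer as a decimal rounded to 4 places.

Choose which 3 of the 6 are fixed: C(6,3) = 20 ways.
The remaining 3 must have no fixed point: D(3) = 2.
P = 20·2/720 = 1/18 ≈ 0.0556.

0.0556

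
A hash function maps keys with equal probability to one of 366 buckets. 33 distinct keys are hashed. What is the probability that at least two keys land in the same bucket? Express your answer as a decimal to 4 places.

It's easier to compute the probability that all 33 are distinct.
P(all distinct) = 366/366 · 365/366 · ··· · 334/366 ≈ 0.2260.
So the probability of at least one match is 1 − 0.2260 = 0.7740.

0.7740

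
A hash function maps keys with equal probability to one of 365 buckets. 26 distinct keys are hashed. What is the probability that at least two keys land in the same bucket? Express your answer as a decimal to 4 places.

0.5982

It's easier to compute the probability that all 26 are distinct.
P(all distinct) = 365/365 · 364/365 · ··· · 340/365 ≈ 0.4018.
So the probability of at least one match is 1 − 0.4018 = 0.5982.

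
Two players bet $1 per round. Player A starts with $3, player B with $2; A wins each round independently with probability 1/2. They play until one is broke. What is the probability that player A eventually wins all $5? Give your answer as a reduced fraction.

3/5

With a fair step, P(i) = ½P(i−1) + ½P(i+1) with P(0)=0, P(5)=1 has the linear solution P(i) = i/5.
P(3) = 3/5.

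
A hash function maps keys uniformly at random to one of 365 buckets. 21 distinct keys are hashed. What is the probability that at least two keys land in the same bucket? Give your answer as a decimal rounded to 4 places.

It's easier to compute the probability that all 21 are distinct.
P(all distinct) = 365/365 · 364/365 · ··· · 345/365 ≈ 0.5563.
So the probability of at least one match is 1 − 0.5563 = 0.4437.

0.4437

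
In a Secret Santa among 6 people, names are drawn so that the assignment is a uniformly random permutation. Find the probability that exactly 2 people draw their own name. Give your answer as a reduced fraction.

Choose which 2 of the 6 are fixed: C(6,2) = 15 ways.
The remaining 4 must have no fixed point: D(4) = 9.
P = 15·9/720 = 3/16.

3/16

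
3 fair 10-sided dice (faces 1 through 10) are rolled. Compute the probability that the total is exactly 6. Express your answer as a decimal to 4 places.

There are 10^3 = 1000 equally likely outcomes.
The number of ordered 3-tuples from {1,…,10} summing to 6 is 10.
P(sum = 6) = 10/1000 = 1/100 ≈ 0.0100.

0.0100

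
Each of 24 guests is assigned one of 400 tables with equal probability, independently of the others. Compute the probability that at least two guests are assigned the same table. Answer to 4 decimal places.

0.5054

It's easier to compute the probability that all 24 are distinct.
P(all distinct) = 400/400 · 399/400 · ··· · 377/400 ≈ 0.4946.
So the probability of at least one match is 1 − 0.4946 = 0.5054.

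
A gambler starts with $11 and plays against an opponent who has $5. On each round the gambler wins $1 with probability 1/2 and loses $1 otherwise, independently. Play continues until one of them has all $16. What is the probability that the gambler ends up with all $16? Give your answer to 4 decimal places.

0.6875

With a fair step, P(i) = ½P(i−1) + ½P(i+1) with P(0)=0, P(16)=1 has the linear solution P(i) = i/16.
P(11) = 11/16 ≈ 0.6875.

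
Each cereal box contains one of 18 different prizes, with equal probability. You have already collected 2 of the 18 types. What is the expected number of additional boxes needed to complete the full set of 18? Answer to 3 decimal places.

60.853

Starting from 2 distinct types, each trial gives a new one with probability (18−i)/18 when i types are held, so the wait for the next new type is 18/(18−i).
E = 18/16 + 18/15 + 18/14 + 18/13 + 18/12 + 18/11 + 18/10 + 18/9 + 18/8 + 18/7 + 18/6 + 18/5 + 18/4 + 18/3 + 18/2 + 18/1 = 2436559/40040 ≈ 60.853.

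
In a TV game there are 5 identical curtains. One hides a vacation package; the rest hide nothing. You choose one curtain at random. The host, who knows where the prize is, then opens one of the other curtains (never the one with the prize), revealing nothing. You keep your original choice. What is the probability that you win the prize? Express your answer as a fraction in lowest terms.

1/5

The host can always open an empty curtain regardless of your choice, so this gives no information about your original curtain.
P(win by staying) = 1/5.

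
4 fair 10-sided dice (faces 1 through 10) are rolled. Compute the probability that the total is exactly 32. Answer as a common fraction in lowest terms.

33/2000

There are 10^4 = 10000 equally likely outcomes.
The number of ordered 4-tuples from {1,…,10} summing to 32 is 165.
P(sum = 32) = 165/10000 = 33/2000.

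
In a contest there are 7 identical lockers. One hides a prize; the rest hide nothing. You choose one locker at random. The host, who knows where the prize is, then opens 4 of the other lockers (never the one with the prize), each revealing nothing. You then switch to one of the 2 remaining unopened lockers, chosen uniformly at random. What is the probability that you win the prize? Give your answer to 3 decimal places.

Your original locker holds the prize with probability 1/7, so the other 6 collectively hold it with probability 6/7.
The host can always find 4 empty lockers to open, so the reveals don't change that 6/7; it is now spread over the 2 remaining unopened lockers.
P(win by switching) = (6/7) · (1/2) = 3/7 ≈ 0.429.

0.429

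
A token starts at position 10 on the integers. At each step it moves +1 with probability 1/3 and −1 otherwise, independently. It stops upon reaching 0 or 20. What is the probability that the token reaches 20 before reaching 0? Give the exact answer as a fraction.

Let r = q/p = (2/3)/(1/3) = 2. The recurrence P(i) = p·P(i+1) + q·P(i−1) with P(0)=0, P(20)=1 gives P(i) = (1 − r^i)/(1 − r^20).
P(10) = (1 − (2)^10) / (1 − (2)^20) = 1/1025.

1/1025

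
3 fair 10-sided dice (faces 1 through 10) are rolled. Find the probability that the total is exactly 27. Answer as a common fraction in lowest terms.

There are 10^3 = 1000 equally likely outcomes.
The number of ordered 3-tuples from {1,…,10} summing to 27 is 10.
P(sum = 27) = 10/1000 = 1/100.

1/100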